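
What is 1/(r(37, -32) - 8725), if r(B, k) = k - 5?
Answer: -1/8762 ≈ -0.00011413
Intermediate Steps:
r(B, k) = -5 + k
1/(r(37, -32) - 8725) = 1/((-5 - 32) - 8725) = 1/(-37 - 8725) = 1/(-8762) = -1/8762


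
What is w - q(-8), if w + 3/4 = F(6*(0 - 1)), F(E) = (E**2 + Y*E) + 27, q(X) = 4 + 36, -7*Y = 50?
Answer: 1823/28 ≈ 65.107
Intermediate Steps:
Y = -50/7 (Y = -1/7*50 = -50/7 ≈ -7.1429)
q(X) = 40
F(E) = 27 + E**2 - 50*E/7 (F(E) = (E**2 - 50*E/7) + 27 = 27 + E**2 - 50*E/7)
w = 2943/28 (w = -3/4 + (27 + (6*(0 - 1))**2 - 300*(0 - 1)/7) = -3/4 + (27 + (6*(-1))**2 - 300*(-1)/7) = -3/4 + (27 + (-6)**2 - 50/7*(-6)) = -3/4 + (27 + 36 + 300/7) = -3/4 + 741/7 = 2943/28 ≈ 105.11)
w - q(-8) = 2943/28 - 1*40 = 2943/28 - 40 = 1823/28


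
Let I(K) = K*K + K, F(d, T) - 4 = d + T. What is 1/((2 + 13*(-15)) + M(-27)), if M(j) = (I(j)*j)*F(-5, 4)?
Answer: -1/57055 ≈ -1.7527e-5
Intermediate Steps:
F(d, T) = 4 + T + d (F(d, T) = 4 + (d + T) = 4 + (T + d) = 4 + T + d)
I(K) = K + K**2 (I(K) = K**2 + K = K + K**2)
M(j) = 3*j**2*(1 + j) (M(j) = ((j*(1 + j))*j)*(4 + 4 - 5) = (j**2*(1 + j))*3 = 3*j**2*(1 + j))
1/((2 + 13*(-15)) + M(-27)) = 1/((2 + 13*(-15)) + 3*(-27)**2*(1 - 27)) = 1/((2 - 195) + 3*729*(-26)) = 1/(-193 - 56862) = 1/(-57055) = -1/57055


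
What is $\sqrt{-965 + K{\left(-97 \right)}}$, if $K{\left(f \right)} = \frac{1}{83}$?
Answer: $\frac{i \sqrt{6647802}}{83} \approx 31.064 i$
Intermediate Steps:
$K{\left(f \right)} = \frac{1}{83}$
$\sqrt{-965 + K{\left(-97 \right)}} = \sqrt{-965 + \frac{1}{83}} = \sqrt{- \frac{80094}{83}} = \frac{i \sqrt{6647802}}{83}$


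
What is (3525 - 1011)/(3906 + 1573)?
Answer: 2514/5479 ≈ 0.45884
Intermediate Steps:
(3525 - 1011)/(3906 + 1573) = 2514/5479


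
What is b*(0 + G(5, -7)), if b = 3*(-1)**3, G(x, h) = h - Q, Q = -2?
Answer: 15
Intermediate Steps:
G(x, h) = 2 + h (G(x, h) = h - 1*(-2) = h + 2 = 2 + h)
b = -3 (b = 3*(-1) = -3)
b*(0 + G(5, -7)) = -3*(0 + (2 - 7)) = -3*(0 - 5) = -3*(-5) = 15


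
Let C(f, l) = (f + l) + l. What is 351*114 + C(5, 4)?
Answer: 40027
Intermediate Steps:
C(f, l) = f + 2*l
351*114 + C(5, 4) = 351*114 + (5 + 2*4) = 40014 + (5 + 8) = 40014 + 13 = 40027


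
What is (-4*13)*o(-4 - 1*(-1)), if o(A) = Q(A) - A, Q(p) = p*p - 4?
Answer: -416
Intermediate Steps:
Q(p) = -4 + p² (Q(p) = p² - 4 = -4 + p²)
o(A) = -4 + A² - A (o(A) = (-4 + A²) - A = -4 + A² - A)
(-4*13)*o(-4 - 1*(-1)) = (-4*13)*(-4 + (-4 - 1*(-1))² - (-4 - 1*(-1))) = -52*(-4 + (-4 + 1)² - (-4 + 1)) = -52*(-4 + (-3)² - 1*(-3)) = -52*(-4 + 9 + 3) = -52*8 = -416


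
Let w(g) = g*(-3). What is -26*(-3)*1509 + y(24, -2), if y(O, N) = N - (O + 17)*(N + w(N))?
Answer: 117536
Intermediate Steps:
w(g) = -3*g
y(O, N) = N + 2*N*(17 + O) (y(O, N) = N - (O + 17)*(N - 3*N) = N - (17 + O)*(-2*N) = N - (-2)*N*(17 + O) = N + 2*N*(17 + O))
-26*(-3)*1509 + y(24, -2) = -26*(-3)*1509 - 2*(35 + 2*24) = 78*1509 - 2*(35 + 48) = 117702 - 2*83 = 117702 - 166 = 117536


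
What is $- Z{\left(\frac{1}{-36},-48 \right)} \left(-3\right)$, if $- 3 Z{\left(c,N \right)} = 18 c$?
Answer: $\frac{1}{2} \approx 0.5$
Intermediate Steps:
$Z{\left(c,N \right)} = - 6 c$ ($Z{\left(c,N \right)} = - \frac{18 c}{3} = - 6 c$)
$- Z{\left(\frac{1}{-36},-48 \right)} \left(-3\right) = - - \frac{6}{-36} \left(-3\right) = - \left(-6\right) \left(- \frac{1}{36}\right) \left(-3\right) = - \frac{-3}{6} = \left(-1\right) \left(- \frac{1}{2}\right) = \frac{1}{2}$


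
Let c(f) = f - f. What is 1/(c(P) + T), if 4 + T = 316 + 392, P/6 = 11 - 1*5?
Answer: 1/704 ≈ 0.0014205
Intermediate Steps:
P = 36 (P = 6*(11 - 1*5) = 6*(11 - 5) = 6*6 = 36)
c(f) = 0
T = 704 (T = -4 + (316 + 392) = -4 + 708 = 704)
1/(c(P) + T) = 1/(0 + 704) = 1/704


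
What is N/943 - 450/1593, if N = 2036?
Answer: 313222/166911 ≈ 1.8766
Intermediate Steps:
N/943 - 450/1593 = 2036/943 - 450/1593 = 2036*(1/943) - 450*1/1593 = 2036/943 - 50/177 = 313222/166911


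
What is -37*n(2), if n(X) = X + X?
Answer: -148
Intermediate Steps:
n(X) = 2*X
-37*n(2) = -74*2 = -37*4 = -148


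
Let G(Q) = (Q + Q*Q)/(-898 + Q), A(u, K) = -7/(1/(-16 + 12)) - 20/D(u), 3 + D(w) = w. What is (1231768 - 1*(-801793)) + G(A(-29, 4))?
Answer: 113147279767/55640 ≈ 2.0336e+6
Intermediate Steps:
D(w) = -3 + w
A(u, K) = 28 - 20/(-3 + u) (A(u, K) = -7/(1/(-16 + 12)) - 20/(-3 + u) = -7/(1/(-4)) - 20/(-3 + u) = -7/(-¼) - 20/(-3 + u) = -7*(-4) - 20/(-3 + u) = 28 - 20/(-3 + u))
G(Q) = (Q + Q²)/(-898 + Q)
(1231768 - 1*(-801793)) + G(A(-29, 4)) = (1231768 - 1*(-801793)) + (4*(-26 + 7*(-29))/(-3 - 29))*(1 + 4*(-26 + 7*(-29))/(-3 - 29))/(-898 + 4*(-26 + 7*(-29))/(-3 - 29)) = (1231768 + 801793) + (4*(-26 - 203)/(-32))*(1 + 4*(-26 - 203)/(-32))/(-898 + 4*(-26 - 203)/(-32)) = 2033561 + (4*(-1/32)*(-229))*(1 + 4*(-1/32)*(-229))/(-898 + 4*(-1/32)*(-229)) = 2033561 + 229*(1 + 229/8)/(8*(-898 + 229/8)) = 2033561 + (229/8)*(237/8)/(-6955/8) = 2033561 + (229/8)*(-8/6955)*(237/8) = 2033561 - 54273/55640 = 113147279767/55640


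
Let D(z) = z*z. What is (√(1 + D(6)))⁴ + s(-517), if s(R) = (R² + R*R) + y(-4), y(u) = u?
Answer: 535943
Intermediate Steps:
D(z) = z²
s(R) = -4 + 2*R² (s(R) = (R² + R*R) - 4 = (R² + R²) - 4 = 2*R² - 4 = -4 + 2*R²)
(√(1 + D(6)))⁴ + s(-517) = (√(1 + 6²))⁴ + (-4 + 2*(-517)²) = (√(1 + 36))⁴ + (-4 + 2*267289) = (√37)⁴ + (-4 + 534578) = 1369 + 534574 = 535943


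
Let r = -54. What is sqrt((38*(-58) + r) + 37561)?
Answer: sqrt(35303) ≈ 187.89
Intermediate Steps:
sqrt((38*(-58) + r) + 37561) = sqrt((38*(-58) - 54) + 37561) = sqrt((-2204 - 54) + 37561) = sqrt(-2258 + 37561) = sqrt(35303)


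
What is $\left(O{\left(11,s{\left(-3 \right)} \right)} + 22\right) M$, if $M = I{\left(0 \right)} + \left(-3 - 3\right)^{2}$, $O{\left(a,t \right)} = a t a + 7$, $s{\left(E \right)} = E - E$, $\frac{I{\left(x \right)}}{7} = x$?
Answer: $1044$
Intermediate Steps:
$I{\left(x \right)} = 7 x$
$s{\left(E \right)} = 0$
$O{\left(a,t \right)} = 7 + t a^{2}$ ($O{\left(a,t \right)} = t a^{2} + 7 = 7 + t a^{2}$)
$M = 36$ ($M = 7 \cdot 0 + \left(-3 - 3\right)^{2} = 0 + \left(-6\right)^{2} = 0 + 36 = 36$)
$\left(O{\left(11,s{\left(-3 \right)} \right)} + 22\right) M = \left(\left(7 + 0 \cdot 11^{2}\right) + 22\right) 36 = \left(\left(7 + 0 \cdot 121\right) + 22\right) 36 = \left(\left(7 + 0\right) + 22\right) 36 = \left(7 + 22\right) 36 = 29 \cdot 36 = 1044$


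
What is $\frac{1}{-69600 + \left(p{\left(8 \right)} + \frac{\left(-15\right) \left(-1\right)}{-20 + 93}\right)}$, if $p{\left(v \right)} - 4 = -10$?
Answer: $- \frac{73}{5081223} \approx -1.4367 \cdot 10^{-5}$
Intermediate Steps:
$p{\left(v \right)} = -6$ ($p{\left(v \right)} = 4 - 10 = -6$)
$\frac{1}{-69600 + \left(p{\left(8 \right)} + \frac{\left(-15\right) \left(-1\right)}{-20 + 93}\right)} = \frac{1}{-69600 - \left(6 - \frac{\left(-15\right) \left(-1\right)}{-20 + 93}\right)} = \frac{1}{-69600 - \left(6 - \frac{15}{73}\right)} = \frac{1}{-69600 + \left(-6 + 15 \cdot \frac{1}{73}\right)} = \frac{1}{-69600 + \left(-6 + \frac{15}{73}\right)} = \frac{1}{-69600 - \frac{423}{73}} = \frac{1}{- \frac{5081223}{73}} = - \frac{73}{5081223}$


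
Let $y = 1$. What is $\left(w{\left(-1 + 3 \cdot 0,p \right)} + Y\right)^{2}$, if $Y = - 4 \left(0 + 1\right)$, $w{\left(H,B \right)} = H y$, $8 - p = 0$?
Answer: $25$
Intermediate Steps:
$p = 8$ ($p = 8 - 0 = 8 + 0 = 8$)
$w{\left(H,B \right)} = H$ ($w{\left(H,B \right)} = H 1 = H$)
$Y = -4$ ($Y = \left(-4\right) 1 = -4$)
$\left(w{\left(-1 + 3 \cdot 0,p \right)} + Y\right)^{2} = \left(\left(-1 + 3 \cdot 0\right) - 4\right)^{2} = \left(\left(-1 + 0\right) - 4\right)^{2} = \left(-1 - 4\right)^{2} = \left(-5\right)^{2} = 25$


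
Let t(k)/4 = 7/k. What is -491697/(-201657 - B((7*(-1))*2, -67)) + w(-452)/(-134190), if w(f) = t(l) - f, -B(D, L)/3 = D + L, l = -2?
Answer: 732137647/301032900 ≈ 2.4321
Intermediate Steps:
B(D, L) = -3*D - 3*L (B(D, L) = -3*(D + L) = -3*D - 3*L)
t(k) = 28/k (t(k) = 4*(7/k) = 28/k)
w(f) = -14 - f (w(f) = 28/(-2) - f = 28*(-1/2) - f = -14 - f)
-491697/(-201657 - B((7*(-1))*2, -67)) + w(-452)/(-134190) = -491697/(-201657 - (-3*7*(-1)*2 - 3*(-67))) + (-14 - 1*(-452))/(-134190) = -491697/(-201657 - (-(-21)*2 + 201)) + (-14 + 452)*(-1/134190) = -491697/(-201657 - (-3*(-14) + 201)) + 438*(-1/134190) = -491697/(-201657 - (42 + 201)) - 73/22365 = -491697/(-201657 - 1*243) - 73/22365 = -491697/(-201657 - 243) - 73/22365 = -491697/(-201900) - 73/22365 = -491697*(-1/201900) - 73/22365 = 163899/67300 - 73/22365 = 732137647/301032900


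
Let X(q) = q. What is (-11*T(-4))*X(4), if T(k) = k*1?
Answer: 176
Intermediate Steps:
T(k) = k
(-11*T(-4))*X(4) = -11*(-4)*4 = 44*4 = 176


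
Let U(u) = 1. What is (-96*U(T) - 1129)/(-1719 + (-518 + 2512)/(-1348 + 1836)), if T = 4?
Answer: 42700/59777 ≈ 0.71432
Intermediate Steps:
(-96*U(T) - 1129)/(-1719 + (-518 + 2512)/(-1348 + 1836)) = (-96*1 - 1129)/(-1719 + (-518 + 2512)/(-1348 + 1836)) = (-96 - 1129)/(-1719 + 1994/488) = -1225/(-1719 + 1994*(1/488)) = -1225/(-1719 + 997/244) = -1225/(-418439/244) = -1225*(-244/418439) = 42700/59777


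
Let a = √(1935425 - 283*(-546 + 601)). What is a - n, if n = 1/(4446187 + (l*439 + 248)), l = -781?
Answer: -1/4103576 + 2*√479965 ≈ 1385.6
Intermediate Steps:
a = 2*√479965 (a = √(1935425 - 283*55) = √(1935425 - 15565) = √1919860 = 2*√479965 ≈ 1385.6)
n = 1/4103576 (n = 1/(4446187 + (-781*439 + 248)) = 1/(4446187 + (-342859 + 248)) = 1/(4446187 - 342611) = 1/4103576 ≈ 2.4369e-7)
a - n = 2*√479965 - 1*1/4103576 = 2*√479965 - 1/4103576 = -1/4103576 + 2*√479965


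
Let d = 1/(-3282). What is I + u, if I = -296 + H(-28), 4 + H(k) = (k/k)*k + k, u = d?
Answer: -1168393/3282 ≈ -356.00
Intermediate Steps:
d = -1/3282 ≈ -0.00030469
u = -1/3282 ≈ -0.00030469
H(k) = -4 + 2*k (H(k) = -4 + ((k/k)*k + k) = -4 + (1*k + k) = -4 + (k + k) = -4 + 2*k)
I = -356 (I = -296 + (-4 + 2*(-28)) = -296 + (-4 - 56) = -296 - 60 = -356)
I + u = -356 - 1/3282 = -1168393/3282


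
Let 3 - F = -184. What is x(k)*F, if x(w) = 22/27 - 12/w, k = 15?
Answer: 374/135 ≈ 2.7704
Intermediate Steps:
F = 187 (F = 3 - 1*(-184) = 3 + 184 = 187)
x(w) = 22/27 - 12/w (x(w) = 22*(1/27) - 12/w = 22/27 - 12/w)
x(k)*F = (22/27 - 12/15)*187 = (22/27 - 12*1/15)*187 = (22/27 - 4/5)*187 = (2/135)*187 = 374/135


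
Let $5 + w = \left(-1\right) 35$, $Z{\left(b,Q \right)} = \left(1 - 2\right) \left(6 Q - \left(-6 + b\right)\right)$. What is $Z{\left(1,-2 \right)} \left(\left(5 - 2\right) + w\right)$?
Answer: $-259$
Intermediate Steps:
$Z{\left(b,Q \right)} = -6 + b - 6 Q$ ($Z{\left(b,Q \right)} = - (6 - b + 6 Q) = -6 + b - 6 Q$)
$w = -40$ ($w = -5 - 35 = -40$)
$Z{\left(1,-2 \right)} \left(\left(5 - 2\right) + w\right) = \left(-6 + 1 - -12\right) \left(\left(5 - 2\right) - 40\right) = \left(-6 + 1 + 12\right) \left(3 - 40\right) = 7 \left(-37\right) = -259$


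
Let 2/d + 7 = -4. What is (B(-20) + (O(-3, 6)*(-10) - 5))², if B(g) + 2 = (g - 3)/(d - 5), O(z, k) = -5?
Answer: 7311616/3249 ≈ 2250.4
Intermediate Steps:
d = -2/11 (d = 2/(-7 - 4) = 2/(-11) = 2*(-1/11) = -2/11 ≈ -0.18182)
B(g) = -27/19 - 11*g/57 (B(g) = -2 + (g - 3)/(-2/11 - 5) = -2 + (-3 + g)/(-57/11) = -2 + (-3 + g)*(-11/57) = -2 + (11/19 - 11*g/57) = -27/19 - 11*g/57)
(B(-20) + (O(-3, 6)*(-10) - 5))² = ((-27/19 - 11/57*(-20)) + (-5*(-10) - 5))² = ((-27/19 + 220/57) + (50 - 5))² = (139/57 + 45)² = (2704/57)² = 7311616/3249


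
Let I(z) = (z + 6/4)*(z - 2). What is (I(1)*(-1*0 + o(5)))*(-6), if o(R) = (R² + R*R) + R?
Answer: 825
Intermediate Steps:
o(R) = R + 2*R² (o(R) = (R² + R²) + R = 2*R² + R = R + 2*R²)
I(z) = (-2 + z)*(3/2 + z) (I(z) = (z + 6*(¼))*(-2 + z) = (z + 3/2)*(-2 + z) = (3/2 + z)*(-2 + z) = (-2 + z)*(3/2 + z))
(I(1)*(-1*0 + o(5)))*(-6) = ((-3 + 1² - ½*1)*(-1*0 + 5*(1 + 2*5)))*(-6) = ((-3 + 1 - ½)*(0 + 5*(1 + 10)))*(-6) = -5*(0 + 5*11)/2*(-6) = -5*(0 + 55)/2*(-6) = -5/2*55*(-6) = -275/2*(-6) = 825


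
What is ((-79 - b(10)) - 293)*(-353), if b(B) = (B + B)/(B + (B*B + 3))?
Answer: 14845768/113 ≈ 1.3138e+5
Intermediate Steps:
b(B) = 2*B/(3 + B + B**2) (b(B) = (2*B)/(B + (B**2 + 3)) = (2*B)/(B + (3 + B**2)) = (2*B)/(3 + B + B**2) = 2*B/(3 + B + B**2))
((-79 - b(10)) - 293)*(-353) = ((-79 - 2*10/(3 + 10 + 10**2)) - 293)*(-353) = ((-79 - 2*10/(3 + 10 + 100)) - 293)*(-353) = ((-79 - 2*10/113) - 293)*(-353) = ((-79 - 1*20/113) - 293)*(-353) = ((-79 - 20/113) - 293)*(-353) = (-8947/113 - 293)*(-353) = -42056/113*(-353) = 14845768/113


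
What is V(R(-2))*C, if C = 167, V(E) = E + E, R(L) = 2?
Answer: 668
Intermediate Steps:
V(E) = 2*E
V(R(-2))*C = (2*2)*167 = 4*167 = 668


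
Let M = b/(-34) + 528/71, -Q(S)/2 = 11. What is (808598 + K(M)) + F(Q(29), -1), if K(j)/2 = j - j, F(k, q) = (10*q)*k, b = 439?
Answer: 808818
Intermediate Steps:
Q(S) = -22 (Q(S) = -2*11 = -22)
F(k, q) = 10*k*q
M = -13217/2414 (M = 439/(-34) + 528/71 = 439*(-1/34) + 528*(1/71) = -439/34 + 528/71 = -13217/2414 ≈ -5.4751)
K(j) = 0 (K(j) = 2*(j - j) = 2*0 = 0)
(808598 + K(M)) + F(Q(29), -1) = (808598 + 0) + 10*(-22)*(-1) = 808598 + 220 = 808818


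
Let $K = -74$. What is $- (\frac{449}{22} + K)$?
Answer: $\frac{1179}{22} \approx 53.591$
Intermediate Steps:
$- (\frac{449}{22} + K) = - (\frac{449}{22} - 74) = \left(-1\right) \left(- \frac{1179}{22}\right) = \frac{1179}{22}$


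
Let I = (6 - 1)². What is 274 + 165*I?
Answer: 4399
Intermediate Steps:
I = 25 (I = 5² = 25)
274 + 165*I = 274 + 165*25 = 274 + 4125 = 4399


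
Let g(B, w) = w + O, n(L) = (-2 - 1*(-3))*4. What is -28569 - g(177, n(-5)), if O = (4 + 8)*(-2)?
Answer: -28549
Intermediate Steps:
n(L) = 4 (n(L) = (-2 + 3)*4 = 1*4 = 4)
O = -24 (O = 12*(-2) = -24)
g(B, w) = -24 + w (g(B, w) = w - 24 = -24 + w)
-28569 - g(177, n(-5)) = -28569 - (-24 + 4) = -28569 - 1*(-20) = -28569 + 20 = -28549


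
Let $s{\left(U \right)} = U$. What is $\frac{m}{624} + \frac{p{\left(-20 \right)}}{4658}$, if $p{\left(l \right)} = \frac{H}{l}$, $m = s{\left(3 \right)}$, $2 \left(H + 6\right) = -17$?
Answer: $\frac{6011}{1211080} \approx 0.0049633$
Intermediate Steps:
$H = - \frac{29}{2}$ ($H = -6 + \frac{1}{2} \left(-17\right) = -6 - \frac{17}{2} = - \frac{29}{2} \approx -14.5$)
$m = 3$
$p{\left(l \right)} = - \frac{29}{2 l}$
$\frac{m}{624} + \frac{p{\left(-20 \right)}}{4658} = \frac{3}{624} + \frac{\left(- \frac{29}{2}\right) \frac{1}{-20}}{4658} = 3 \cdot \frac{1}{624} + \left(- \frac{29}{2}\right) \left(- \frac{1}{20}\right) \frac{1}{4658} = \frac{1}{208} + \frac{29}{40} \cdot \frac{1}{4658} = \frac{1}{208} + \frac{29}{186320} = \frac{6011}{1211080}$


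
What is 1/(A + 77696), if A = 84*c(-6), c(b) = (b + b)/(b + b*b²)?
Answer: 37/2874920 ≈ 1.2870e-5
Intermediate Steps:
c(b) = 2*b/(b + b³) (c(b) = (2*b)/(b + b³) = 2*b/(b + b³))
A = 168/37 (A = 84*(2/(1 + (-6)²)) = 84*(2/(1 + 36)) = 84*(2/37) = 168/37 ≈ 4.5405)
1/(A + 77696) = 1/(168/37 + 77696) = 1/(2874920/37) = 37/2874920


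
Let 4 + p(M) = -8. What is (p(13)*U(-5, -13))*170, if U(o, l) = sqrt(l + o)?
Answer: -6120*I*sqrt(2) ≈ -8655.0*I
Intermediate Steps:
p(M) = -12 (p(M) = -4 - 8 = -12)
(p(13)*U(-5, -13))*170 = -12*sqrt(-13 - 5)*170 = -36*I*sqrt(2)*170 = -6120*I*sqrt(2)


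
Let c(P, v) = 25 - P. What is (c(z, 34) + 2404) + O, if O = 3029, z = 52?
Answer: 5406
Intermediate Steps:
(c(z, 34) + 2404) + O = ((25 - 1*52) + 2404) + 3029 = ((25 - 52) + 2404) + 3029 = (-27 + 2404) + 3029 = 2377 + 3029 = 5406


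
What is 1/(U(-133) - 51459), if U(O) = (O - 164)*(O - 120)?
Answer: 1/23682 ≈ 4.2226e-5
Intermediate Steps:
U(O) = (-164 + O)*(-120 + O)
1/(U(-133) - 51459) = 1/((19680 + (-133)² - 284*(-133)) - 51459) = 1/((19680 + 17689 + 37772) - 51459) = 1/(75141 - 51459) = 1/23682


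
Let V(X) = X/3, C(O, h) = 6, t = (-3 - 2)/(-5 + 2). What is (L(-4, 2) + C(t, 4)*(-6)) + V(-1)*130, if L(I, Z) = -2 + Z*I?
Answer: -268/3 ≈ -89.333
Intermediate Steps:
t = 5/3 (t = -5/(-3) = -5*(-⅓) = 5/3 ≈ 1.6667)
L(I, Z) = -2 + I*Z
V(X) = X/3 (V(X) = X*(⅓) = X/3)
(L(-4, 2) + C(t, 4)*(-6)) + V(-1)*130 = ((-2 - 4*2) + 6*(-6)) + ((⅓)*(-1))*130 = ((-2 - 8) - 36) - ⅓*130 = (-10 - 36) - 130/3 = -46 - 130/3 = -268/3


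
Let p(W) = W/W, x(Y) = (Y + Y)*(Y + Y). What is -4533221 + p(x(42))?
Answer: -4533220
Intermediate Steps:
x(Y) = 4*Y² (x(Y) = (2*Y)*(2*Y) = 4*Y²)
p(W) = 1
-4533221 + p(x(42)) = -4533221 + 1 = -4533220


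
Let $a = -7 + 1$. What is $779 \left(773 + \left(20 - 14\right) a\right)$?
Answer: $574123$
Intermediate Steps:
$a = -6$
$779 \left(773 + \left(20 - 14\right) a\right) = 779 \left(773 + \left(20 - 14\right) \left(-6\right)\right) = 779 \left(773 + 6 \left(-6\right)\right) = 779 \left(773 - 36\right) = 779 \cdot 737 = 574123$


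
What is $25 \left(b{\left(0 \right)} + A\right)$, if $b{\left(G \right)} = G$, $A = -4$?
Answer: $-100$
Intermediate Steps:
$25 \left(b{\left(0 \right)} + A\right) = 25 \left(0 - 4\right) = 25 \left(-4\right) = -100$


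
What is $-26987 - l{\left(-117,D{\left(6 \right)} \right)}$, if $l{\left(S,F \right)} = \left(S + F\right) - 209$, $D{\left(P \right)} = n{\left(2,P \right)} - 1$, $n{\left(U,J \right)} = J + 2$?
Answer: $-26668$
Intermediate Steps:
$n{\left(U,J \right)} = 2 + J$
$D{\left(P \right)} = 1 + P$ ($D{\left(P \right)} = \left(2 + P\right) - 1 = 1 + P$)
$l{\left(S,F \right)} = -209 + F + S$ ($l{\left(S,F \right)} = \left(F + S\right) - 209 = -209 + F + S$)
$-26987 - l{\left(-117,D{\left(6 \right)} \right)} = -26987 - \left(-209 + \left(1 + 6\right) - 117\right) = -26987 - \left(-209 + 7 - 117\right) = -26987 - -319 = -26987 + 319 = -26668$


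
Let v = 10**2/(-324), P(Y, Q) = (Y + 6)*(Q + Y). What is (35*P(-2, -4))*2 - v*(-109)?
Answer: -138805/81 ≈ -1713.6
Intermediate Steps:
P(Y, Q) = (6 + Y)*(Q + Y)
v = -25/81 (v = 100*(-1/324) = -25/81 ≈ -0.30864)
(35*P(-2, -4))*2 - v*(-109) = (35*((-2)**2 + 6*(-4) + 6*(-2) - 4*(-2)))*2 - (-25)*(-109)/81 = (35*(4 - 24 - 12 + 8))*2 - 1*2725/81 = (35*(-24))*2 - 2725/81 = -840*2 - 2725/81 = -1680 - 2725/81 = -138805/81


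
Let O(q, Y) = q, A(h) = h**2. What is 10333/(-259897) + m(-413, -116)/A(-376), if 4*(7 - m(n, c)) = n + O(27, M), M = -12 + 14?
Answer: -2867877737/73486396544 ≈ -0.039026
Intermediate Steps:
M = 2
m(n, c) = 1/4 - n/4 (m(n, c) = 7 - (n + 27)/4 = 7 - (27 + n)/4 = 7 + (-27/4 - n/4) = 1/4 - n/4)
10333/(-259897) + m(-413, -116)/A(-376) = 10333/(-259897) + (1/4 - 1/4*(-413))/((-376)**2) = 10333*(-1/259897) + (1/4 + 413/4)/141376 = -10333/259897 + (207/2)*(1/141376) = -10333/259897 + 207/282752 = -2867877737/73486396544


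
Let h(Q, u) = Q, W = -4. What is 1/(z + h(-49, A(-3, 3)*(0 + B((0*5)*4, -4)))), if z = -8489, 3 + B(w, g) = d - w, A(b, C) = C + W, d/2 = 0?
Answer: -1/8538 ≈ -0.00011712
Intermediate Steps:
d = 0 (d = 2*0 = 0)
A(b, C) = -4 + C (A(b, C) = C - 4 = -4 + C)
B(w, g) = -3 - w (B(w, g) = -3 + (0 - w) = -3 - w)
1/(z + h(-49, A(-3, 3)*(0 + B((0*5)*4, -4)))) = 1/(-8489 - 49) = 1/(-8538) = -1/8538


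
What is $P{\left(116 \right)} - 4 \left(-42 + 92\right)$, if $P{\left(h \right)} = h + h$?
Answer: $32$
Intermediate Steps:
$P{\left(h \right)} = 2 h$
$P{\left(116 \right)} - 4 \left(-42 + 92\right) = 2 \cdot 116 - 4 \left(-42 + 92\right) = 232 - 200 = 32$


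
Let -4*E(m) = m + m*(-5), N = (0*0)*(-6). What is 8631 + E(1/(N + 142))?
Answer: 1225603/142 ≈ 8631.0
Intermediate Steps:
N = 0 (N = 0*(-6) = 0)
E(m) = m (E(m) = -(m + m*(-5))/4 = -(m - 5*m)/4 = -(-1)*m = m)
8631 + E(1/(N + 142)) = 8631 + 1/(0 + 142) = 8631 + 1/142 = 1225603/142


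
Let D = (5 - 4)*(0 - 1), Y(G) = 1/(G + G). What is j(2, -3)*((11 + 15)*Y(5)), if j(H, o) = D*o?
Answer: 39/5 ≈ 7.8000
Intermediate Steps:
Y(G) = 1/(2*G)
D = -1 (D = 1*(-1) = -1)
j(H, o) = -o
j(2, -3)*((11 + 15)*Y(5)) = (-1*(-3))*((11 + 15)*((1/2)/5)) = 3*(26*((1/2)*(1/5))) = 3*(26*(1/10)) = 3*(13/5) = 39/5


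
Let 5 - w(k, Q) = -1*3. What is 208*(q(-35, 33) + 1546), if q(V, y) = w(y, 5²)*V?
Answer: 263328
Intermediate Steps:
w(k, Q) = 8 (w(k, Q) = 5 - (-1)*3 = 5 - 1*(-3) = 5 + 3 = 8)
q(V, y) = 8*V
208*(q(-35, 33) + 1546) = 208*(8*(-35) + 1546) = 208*(-280 + 1546) = 208*1266 = 263328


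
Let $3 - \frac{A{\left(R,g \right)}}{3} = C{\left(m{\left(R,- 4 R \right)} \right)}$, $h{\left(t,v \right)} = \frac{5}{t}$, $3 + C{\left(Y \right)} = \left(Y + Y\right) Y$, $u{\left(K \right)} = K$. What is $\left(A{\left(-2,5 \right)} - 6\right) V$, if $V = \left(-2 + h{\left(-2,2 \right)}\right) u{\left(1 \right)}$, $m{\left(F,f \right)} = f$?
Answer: $1674$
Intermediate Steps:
$C{\left(Y \right)} = -3 + 2 Y^{2}$ ($C{\left(Y \right)} = -3 + \left(Y + Y\right) Y = -3 + 2 Y Y = -3 + 2 Y^{2}$)
$A{\left(R,g \right)} = 18 - 96 R^{2}$ ($A{\left(R,g \right)} = 9 - 3 \left(-3 + 2 \left(- 4 R\right)^{2}\right) = 9 - 3 \left(-3 + 2 \cdot 16 R^{2}\right) = 9 - 3 \left(-3 + 32 R^{2}\right) = 9 - \left(-9 + 96 R^{2}\right) = 18 - 96 R^{2}$)
$V = - \frac{9}{2}$ ($V = \left(-2 + \frac{5}{-2}\right) 1 = \left(-2 + 5 \left(- \frac{1}{2}\right)\right) 1 = \left(-2 - \frac{5}{2}\right) 1 = \left(- \frac{9}{2}\right) 1 = - \frac{9}{2} \approx -4.5$)
$\left(A{\left(-2,5 \right)} - 6\right) V = \left(\left(18 - 96 \left(-2\right)^{2}\right) - 6\right) \left(- \frac{9}{2}\right) = \left(\left(18 - 384\right) - 6\right) \left(- \frac{9}{2}\right) = \left(-366 - 6\right) \left(- \frac{9}{2}\right) = \left(-372\right) \left(- \frac{9}{2}\right) = 1674$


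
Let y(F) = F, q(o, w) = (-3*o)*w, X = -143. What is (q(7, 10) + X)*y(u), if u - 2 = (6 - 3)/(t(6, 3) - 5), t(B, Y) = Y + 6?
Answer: -3883/4 ≈ -970.75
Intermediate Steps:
t(B, Y) = 6 + Y
u = 11/4 (u = 2 + (6 - 3)/((6 + 3) - 5) = 2 + 3/(9 - 5) = 2 + 3/4 = 11/4 ≈ 2.7500)
q(o, w) = -3*o*w
(q(7, 10) + X)*y(u) = (-3*7*10 - 143)*(11/4) = (-210 - 143)*(11/4) = -353*11/4 = -3883/4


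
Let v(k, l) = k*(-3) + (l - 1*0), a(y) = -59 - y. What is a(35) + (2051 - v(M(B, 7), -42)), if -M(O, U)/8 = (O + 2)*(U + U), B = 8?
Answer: -1361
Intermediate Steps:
M(O, U) = -16*U*(2 + O) (M(O, U) = -8*(O + 2)*(U + U) = -8*(2 + O)*2*U = -16*U*(2 + O))
v(k, l) = l - 3*k (v(k, l) = -3*k + (l + 0) = -3*k + l = l - 3*k)
a(35) + (2051 - v(M(B, 7), -42)) = (-59 - 1*35) + (2051 - (-42 - (-48)*7*(2 + 8))) = (-59 - 35) + (2051 - (-42 - (-48)*7*10)) = -94 + (2051 - (-42 - 3*(-1120))) = -94 + (2051 - (-42 + 3360)) = -94 + (2051 - 1*3318) = -94 + (2051 - 3318) = -94 - 1267 = -1361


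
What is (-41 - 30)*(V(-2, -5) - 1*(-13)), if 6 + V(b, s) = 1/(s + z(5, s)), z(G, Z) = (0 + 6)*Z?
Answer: -17324/35 ≈ -494.97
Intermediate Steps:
z(G, Z) = 6*Z
V(b, s) = -6 + 1/(7*s) (V(b, s) = -6 + 1/(s + 6*s) = -6 + 1/(7*s))
(-41 - 30)*(V(-2, -5) - 1*(-13)) = (-41 - 30)*((-6 + (⅐)/(-5)) - 1*(-13)) = -71*((-6 + (⅐)*(-⅕)) + 13) = -71*((-6 - 1/35) + 13) = -71*(-211/35 + 13) = -71*244/35 = -17324/35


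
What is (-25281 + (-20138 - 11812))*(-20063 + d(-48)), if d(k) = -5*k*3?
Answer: 1107019233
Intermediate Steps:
d(k) = -15*k
(-25281 + (-20138 - 11812))*(-20063 + d(-48)) = (-25281 + (-20138 - 11812))*(-20063 - 15*(-48)) = (-25281 - 31950)*(-20063 + 720) = -57231*(-19343) = 1107019233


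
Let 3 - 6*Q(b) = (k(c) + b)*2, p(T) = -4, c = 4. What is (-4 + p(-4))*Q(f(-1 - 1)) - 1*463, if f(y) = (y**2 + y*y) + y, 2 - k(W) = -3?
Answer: -1313/3 ≈ -437.67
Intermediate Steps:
k(W) = 5 (k(W) = 2 - 1*(-3) = 2 + 3 = 5)
f(y) = y + 2*y**2 (f(y) = (y**2 + y**2) + y = 2*y**2 + y = y + 2*y**2)
Q(b) = -7/6 - b/3 (Q(b) = 1/2 - (5 + b)*2/6 = 1/2 - (10 + 2*b)/6 = 1/2 + (-5/3 - b/3) = -7/6 - b/3)
(-4 + p(-4))*Q(f(-1 - 1)) - 1*463 = (-4 - 4)*(-7/6 - (-1 - 1)*(1 + 2*(-1 - 1))/3) - 1*463 = -8*(-7/6 - (-2)*(1 + 2*(-2))/3) - 463 = -8*(-7/6 - (-2)*(1 - 4)/3) - 463 = -8*(-7/6 - (-2)*(-3)/3) - 463 = -8*(-7/6 - 1/3*6) - 463 = -8*(-7/6 - 2) - 463 = -8*(-19/6) - 463 = 76/3 - 463 = -1313/3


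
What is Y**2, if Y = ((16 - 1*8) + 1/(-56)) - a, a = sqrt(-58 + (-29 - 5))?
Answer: (447 - 112*I*sqrt(23))**2/3136 ≈ -28.285 - 153.12*I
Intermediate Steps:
a = 2*I*sqrt(23) (a = sqrt(-58 - 34) = sqrt(-92) = 2*I*sqrt(23) ≈ 9.5917*I)
Y = 447/56 - 2*I*sqrt(23) (Y = ((16 - 1*8) + 1/(-56)) - 2*I*sqrt(23) = ((16 - 8) - 1/56) - 2*I*sqrt(23) = (8 - 1/56) - 2*I*sqrt(23) = 447/56 - 2*I*sqrt(23) ≈ 7.9821 - 9.5917*I)
Y**2 = (447/56 - 2*I*sqrt(23))**2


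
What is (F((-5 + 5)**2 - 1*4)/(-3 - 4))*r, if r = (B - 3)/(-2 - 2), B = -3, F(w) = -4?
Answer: 6/7 ≈ 0.85714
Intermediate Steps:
r = 3/2 (r = (-3 - 3)/(-2 - 2) = -6/(-4) = -6*(-1/4) = 3/2 ≈ 1.5000)
(F((-5 + 5)**2 - 1*4)/(-3 - 4))*r = (-4/(-3 - 4))*(3/2) = (-4/(-7))*(3/2) = -1/7*(-4)*(3/2) = (4/7)*(3/2) = 6/7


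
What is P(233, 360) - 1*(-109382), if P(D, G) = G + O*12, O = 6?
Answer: 109814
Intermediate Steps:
P(D, G) = 72 + G (P(D, G) = G + 6*12 = G + 72 = 72 + G)
P(233, 360) - 1*(-109382) = (72 + 360) - 1*(-109382) = 432 + 109382 = 109814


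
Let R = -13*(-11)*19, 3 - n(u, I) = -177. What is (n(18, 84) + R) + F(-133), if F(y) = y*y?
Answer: 20586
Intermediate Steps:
n(u, I) = 180 (n(u, I) = 3 - 1*(-177) = 3 + 177 = 180)
R = 2717 (R = 143*19 = 2717)
F(y) = y²
(n(18, 84) + R) + F(-133) = (180 + 2717) + (-133)² = 2897 + 17689 = 20586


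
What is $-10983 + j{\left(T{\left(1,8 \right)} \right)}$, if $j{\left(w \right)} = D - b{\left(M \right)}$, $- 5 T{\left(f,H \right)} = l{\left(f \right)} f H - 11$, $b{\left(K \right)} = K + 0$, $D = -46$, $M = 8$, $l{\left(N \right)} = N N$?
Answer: $-11037$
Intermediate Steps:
$l{\left(N \right)} = N^{2}$
$b{\left(K \right)} = K$
$T{\left(f,H \right)} = \frac{11}{5} - \frac{H f^{3}}{5}$ ($T{\left(f,H \right)} = - \frac{f^{2} f H - 11}{5} = - \frac{f^{3} H - 11}{5} = - \frac{H f^{3} - 11}{5} = - \frac{-11 + H f^{3}}{5} = \frac{11}{5} - \frac{H f^{3}}{5}$)
$j{\left(w \right)} = -54$ ($j{\left(w \right)} = -46 - 8 = -54$)
$-10983 + j{\left(T{\left(1,8 \right)} \right)} = -10983 - 54 = -11037$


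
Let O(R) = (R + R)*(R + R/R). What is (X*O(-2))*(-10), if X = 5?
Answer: -200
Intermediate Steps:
O(R) = 2*R*(1 + R) (O(R) = (2*R)*(R + 1) = (2*R)*(1 + R) = 2*R*(1 + R))
(X*O(-2))*(-10) = (5*(2*(-2)*(1 - 2)))*(-10) = (5*(2*(-2)*(-1)))*(-10) = (5*4)*(-10) = 20*(-10) = -200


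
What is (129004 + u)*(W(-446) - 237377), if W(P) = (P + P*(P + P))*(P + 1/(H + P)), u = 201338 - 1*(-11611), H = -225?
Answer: -3701914663954967/61 ≈ -6.0687e+13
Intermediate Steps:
u = 212949 (u = 201338 + 11611 = 212949)
W(P) = (P + 1/(-225 + P))*(P + 2*P**2) (W(P) = (P + P*(P + P))*(P + 1/(-225 + P)) = (P + P*(2*P))*(P + 1/(-225 + P)) = (P + 2*P**2)*(P + 1/(-225 + P)) = (P + 1/(-225 + P))*(P + 2*P**2))
(129004 + u)*(W(-446) - 237377) = (129004 + 212949)*(-446*(1 - 449*(-446)**2 - 223*(-446) + 2*(-446)**3)/(-225 - 446) - 237377) = 341953*(-446*(1 - 449*198916 + 99458 + 2*(-88716536))/(-671) - 237377) = 341953*(-446*(-1/671)*(1 - 89313284 + 99458 - 177433072) - 237377) = 341953*(-446*(-1/671)*(-266646897) - 237377) = 341953*(-10811319642/61 - 237377) = 341953*(-10825799639/61) = -3701914663954967/61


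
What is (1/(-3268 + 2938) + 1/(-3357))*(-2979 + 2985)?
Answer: -1229/61545 ≈ -0.019969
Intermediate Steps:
(1/(-3268 + 2938) + 1/(-3357))*(-2979 + 2985) = (1/(-330) - 1/3357)*6 = (-1/330 - 1/3357)*6 = -1229/369270*6 = -1229/61545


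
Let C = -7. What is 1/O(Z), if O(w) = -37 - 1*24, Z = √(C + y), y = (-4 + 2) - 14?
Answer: -1/61 ≈ -0.016393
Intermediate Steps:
y = -16 (y = -2 - 14 = -16)
Z = I*√23 (Z = √(-7 - 16) = √(-23) = I*√23 ≈ 4.7958*I)
O(w) = -61 (O(w) = -37 - 24 = -61)
1/O(Z) = 1/(-61) = -1/61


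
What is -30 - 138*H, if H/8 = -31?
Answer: 34194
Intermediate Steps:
H = -248 (H = 8*(-31) = -248)
-30 - 138*H = -30 - 138*(-248) = -30 + 34224 = 34194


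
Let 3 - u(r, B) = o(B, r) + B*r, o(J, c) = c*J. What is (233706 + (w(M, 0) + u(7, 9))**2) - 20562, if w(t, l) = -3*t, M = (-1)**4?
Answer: 229020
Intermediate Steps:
o(J, c) = J*c
M = 1
u(r, B) = 3 - 2*B*r (u(r, B) = 3 - (B*r + B*r) = 3 - 2*B*r)
(233706 + (w(M, 0) + u(7, 9))**2) - 20562 = (233706 + (-3*1 + (3 - 2*9*7))**2) - 20562 = (233706 + (-3 + (3 - 126))**2) - 20562 = (233706 + (-3 - 123)**2) - 20562 = (233706 + (-126)**2) - 20562 = (233706 + 15876) - 20562 = 249582 - 20562 = 229020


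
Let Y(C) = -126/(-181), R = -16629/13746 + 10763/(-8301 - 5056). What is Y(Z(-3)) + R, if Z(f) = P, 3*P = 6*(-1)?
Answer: -14615635453/11077521094 ≈ -1.3194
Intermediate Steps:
R = -123353917/61201774 (R = -16629*1/13746 + 10763/(-13357) = -5543/4582 + 10763*(-1/13357) = -5543/4582 - 10763/13357 = -123353917/61201774 ≈ -2.0155)
P = -2 (P = (6*(-1))/3 = (⅓)*(-6) = -2)
Z(f) = -2
Y(C) = 126/181 (Y(C) = -126*(-1/181) = 126/181)
Y(Z(-3)) + R = 126/181 - 123353917/61201774 = -14615635453/11077521094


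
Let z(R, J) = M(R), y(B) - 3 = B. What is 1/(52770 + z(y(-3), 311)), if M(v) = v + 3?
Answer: 1/52773 ≈ 1.8949e-5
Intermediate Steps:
M(v) = 3 + v
y(B) = 3 + B
z(R, J) = 3 + R
1/(52770 + z(y(-3), 311)) = 1/(52770 + (3 + (3 - 3))) = 1/(52770 + (3 + 0)) = 1/(52770 + 3) = 1/52773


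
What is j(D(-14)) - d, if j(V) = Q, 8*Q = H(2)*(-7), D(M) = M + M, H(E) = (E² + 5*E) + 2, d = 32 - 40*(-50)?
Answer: -2046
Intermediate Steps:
d = 2032 (d = 32 + 2000 = 2032)
H(E) = 2 + E² + 5*E
D(M) = 2*M
Q = -14 (Q = ((2 + 2² + 5*2)*(-7))/8 = ((2 + 4 + 10)*(-7))/8 = (16*(-7))/8 = (⅛)*(-112) = -14)
j(V) = -14
j(D(-14)) - d = -14 - 1*2032 = -14 - 2032 = -2046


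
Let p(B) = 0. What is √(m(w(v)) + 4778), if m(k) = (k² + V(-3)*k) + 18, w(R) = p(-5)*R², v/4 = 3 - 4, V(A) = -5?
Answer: 2*√1199 ≈ 69.253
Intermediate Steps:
v = -4 (v = 4*(3 - 4) = 4*(-1) = -4)
w(R) = 0 (w(R) = 0*R² = 0)
m(k) = 18 + k² - 5*k (m(k) = (k² - 5*k) + 18 = 18 + k² - 5*k)
√(m(w(v)) + 4778) = √((18 + 0² - 5*0) + 4778) = √((18 + 0 + 0) + 4778) = √(18 + 4778) = √4796 = 2*√1199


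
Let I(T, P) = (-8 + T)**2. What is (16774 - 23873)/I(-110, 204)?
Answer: -7099/13924 ≈ -0.50984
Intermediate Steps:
(16774 - 23873)/I(-110, 204) = (16774 - 23873)/((-8 - 110)**2) = -7099/((-118)**2) = -7099/13924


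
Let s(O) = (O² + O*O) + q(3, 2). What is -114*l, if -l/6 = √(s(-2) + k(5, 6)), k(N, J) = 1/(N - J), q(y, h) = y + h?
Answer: 1368*√3 ≈ 2369.4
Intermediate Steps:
q(y, h) = h + y
s(O) = 5 + 2*O² (s(O) = (O² + O*O) + (2 + 3) = (O² + O²) + 5 = 2*O² + 5 = 5 + 2*O²)
l = -12*√3 (l = -6*√((5 + 2*(-2)²) - 1/(6 - 1*5)) = -6*√((5 + 2*4) - 1/(6 - 5)) = -6*√((5 + 8) - 1/1) = -6*√(13 - 1*1) = -6*√(13 - 1) = -12*√3 ≈ -20.785)
-114*l = -(-1368)*√3 = 1368*√3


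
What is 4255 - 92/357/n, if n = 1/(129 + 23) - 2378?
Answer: 549062809909/129039435 ≈ 4255.0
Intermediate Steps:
n = -361455/152 (n = 1/152 - 2378 = -361455/152 ≈ -2378.0)
4255 - 92/357/n = 4255 - 92/357/(-361455/152) = 4255 - 92*(1/357)*(-152)/361455 = 4255 - 92*(-152)/(357*361455) = 4255 - 1*(-13984/129039435) = 4255 + 13984/129039435 = 549062809909/129039435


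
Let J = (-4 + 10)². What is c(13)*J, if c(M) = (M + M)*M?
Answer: 12168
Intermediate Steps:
J = 36 (J = 6² = 36)
c(M) = 2*M² (c(M) = (2*M)*M = 2*M²)
c(13)*J = (2*13²)*36 = (2*169)*36 = 338*36 = 12168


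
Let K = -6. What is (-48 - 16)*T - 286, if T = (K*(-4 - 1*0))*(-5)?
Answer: 7394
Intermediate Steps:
T = -120 (T = -6*(-4 - 1*0)*(-5) = -6*(-4 + 0)*(-5) = -6*(-4)*(-5) = 24*(-5) = -120)
(-48 - 16)*T - 286 = (-48 - 16)*(-120) - 286 = -64*(-120) - 286 = 7680 - 286 = 7394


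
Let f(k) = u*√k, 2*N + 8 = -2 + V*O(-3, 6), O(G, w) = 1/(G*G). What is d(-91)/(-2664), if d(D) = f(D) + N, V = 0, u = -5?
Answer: 5/2664 + 5*I*√91/2664 ≈ 0.0018769 + 0.017904*I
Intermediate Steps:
O(G, w) = G⁻²
N = -5 (N = -4 + (-2 + 0/(-3)²)/2 = -4 + (-2 + 0*(⅑))/2 = -4 + (-2 + 0)/2 = -4 + (½)*(-2) = -4 - 1 = -5)
f(k) = -5*√k
d(D) = -5 - 5*√D (d(D) = -5*√D - 5 = -5 - 5*√D)
d(-91)/(-2664) = (-5 - 5*I*√91)/(-2664) = (-5 - 5*I*√91)*(-1/2664) = 5/2664 + 5*I*√91/2664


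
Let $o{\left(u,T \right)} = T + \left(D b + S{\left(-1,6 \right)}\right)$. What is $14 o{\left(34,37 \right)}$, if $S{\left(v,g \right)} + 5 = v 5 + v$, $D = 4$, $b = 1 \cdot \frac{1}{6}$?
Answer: $\frac{1120}{3} \approx 373.33$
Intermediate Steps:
$b = \frac{1}{6}$ ($b = 1 \cdot \frac{1}{6} = \frac{1}{6} \approx 0.16667$)
$S{\left(v,g \right)} = -5 + 6 v$ ($S{\left(v,g \right)} = -5 + \left(v 5 + v\right) = -5 + \left(5 v + v\right) = -5 + 6 v$)
$o{\left(u,T \right)} = - \frac{31}{3} + T$ ($o{\left(u,T \right)} = T + \left(4 \cdot \frac{1}{6} + \left(-5 + 6 \left(-1\right)\right)\right) = T + \left(\frac{2}{3} - 11\right) = T - \frac{31}{3} = - \frac{31}{3} + T$)
$14 o{\left(34,37 \right)} = 14 \left(- \frac{31}{3} + 37\right) = 14 \cdot \frac{80}{3} = \frac{1120}{3}$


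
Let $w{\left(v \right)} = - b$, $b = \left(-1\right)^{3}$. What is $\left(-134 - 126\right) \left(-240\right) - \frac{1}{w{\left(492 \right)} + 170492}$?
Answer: $\frac{10638763199}{170493} \approx 62400.0$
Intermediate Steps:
$b = -1$
$w{\left(v \right)} = 1$ ($w{\left(v \right)} = \left(-1\right) \left(-1\right) = 1$)
$\left(-134 - 126\right) \left(-240\right) - \frac{1}{w{\left(492 \right)} + 170492} = \left(-134 - 126\right) \left(-240\right) - \frac{1}{1 + 170492} = \left(-260\right) \left(-240\right) - \frac{1}{170493} = 62400 - \frac{1}{170493} = \frac{10638763199}{170493}$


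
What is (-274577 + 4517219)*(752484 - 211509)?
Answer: 2295163255950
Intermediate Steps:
(-274577 + 4517219)*(752484 - 211509) = 4242642*540975 = 2295163255950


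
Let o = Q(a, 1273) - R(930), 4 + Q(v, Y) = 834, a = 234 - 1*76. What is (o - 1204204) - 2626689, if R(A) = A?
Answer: -3830993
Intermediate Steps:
a = 158 (a = 234 - 76 = 158)
Q(v, Y) = 830 (Q(v, Y) = -4 + 834 = 830)
o = -100 (o = 830 - 1*930 = 830 - 930 = -100)
(o - 1204204) - 2626689 = (-100 - 1204204) - 2626689 = -1204304 - 2626689 = -3830993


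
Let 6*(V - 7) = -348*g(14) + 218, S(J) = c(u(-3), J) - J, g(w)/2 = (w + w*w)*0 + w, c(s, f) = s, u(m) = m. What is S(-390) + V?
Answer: -3581/3 ≈ -1193.7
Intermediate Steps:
g(w) = 2*w (g(w) = 2*((w + w*w)*0 + w) = 2*((w + w²)*0 + w) = 2*(0 + w) = 2*w)
S(J) = -3 - J
V = -4742/3 (V = 7 + (-696*14 + 218)/6 = 7 + (-348*28 + 218)/6 = 7 + (-9744 + 218)/6 = 7 + (⅙)*(-9526) = 7 - 4763/3 = -4742/3 ≈ -1580.7)
S(-390) + V = (-3 - 1*(-390)) - 4742/3 = (-3 + 390) - 4742/3 = 387 - 4742/3 = -3581/3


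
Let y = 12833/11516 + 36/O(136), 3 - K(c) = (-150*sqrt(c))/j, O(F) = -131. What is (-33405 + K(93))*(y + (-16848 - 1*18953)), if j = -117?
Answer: 901987254757149/754298 + 1350199471225*sqrt(93)/29417622 ≈ 1.1962e+9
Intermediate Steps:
K(c) = 3 - 50*sqrt(c)/39 (K(c) = 3 - (-150*sqrt(c))/(-117) = 3 - (-150*sqrt(c))*(-1)/117 = 3 - 50*sqrt(c)/39)
y = 1266547/1508596 (y = 12833/11516 + 36/(-131) = 12833*(1/11516) + 36*(-1/131) = 12833/11516 - 36/131 = 1266547/1508596 ≈ 0.83955)
(-33405 + K(93))*(y + (-16848 - 1*18953)) = (-33405 + (3 - 50*sqrt(93)/39))*(1266547/1508596 + (-16848 - 1*18953)) = (-33402 - 50*sqrt(93)/39)*(1266547/1508596 + (-16848 - 18953)) = (-33402 - 50*sqrt(93)/39)*(1266547/1508596 - 35801) = (-33402 - 50*sqrt(93)/39)*(-54007978849/1508596) = 901987254757149/754298 + 1350199471225*sqrt(93)/29417622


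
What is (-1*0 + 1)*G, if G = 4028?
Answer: 4028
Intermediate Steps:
(-1*0 + 1)*G = (-1*0 + 1)*4028 = (0 + 1)*4028 = 1*4028 = 4028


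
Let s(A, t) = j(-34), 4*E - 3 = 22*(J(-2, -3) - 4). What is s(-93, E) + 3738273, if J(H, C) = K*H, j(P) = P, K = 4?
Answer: 3738239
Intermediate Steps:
J(H, C) = 4*H
E = -261/4 (E = ¾ + (22*(4*(-2) - 4))/4 = ¾ + (22*(-8 - 4))/4 = ¾ + (22*(-12))/4 = ¾ + (¼)*(-264) = ¾ - 66 = -261/4 ≈ -65.250)
s(A, t) = -34
s(-93, E) + 3738273 = -34 + 3738273 = 3738239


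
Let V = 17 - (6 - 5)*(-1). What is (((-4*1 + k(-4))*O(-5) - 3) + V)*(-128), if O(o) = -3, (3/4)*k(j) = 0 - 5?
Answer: -6016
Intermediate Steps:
k(j) = -20/3 (k(j) = 4*(0 - 5)/3 = (4/3)*(-5) = -20/3)
V = 18 (V = 17 - (-1) = 17 - 1*(-1) = 17 + 1 = 18)
(((-4*1 + k(-4))*O(-5) - 3) + V)*(-128) = (((-4*1 - 20/3)*(-3) - 3) + 18)*(-128) = (((-4 - 20/3)*(-3) - 3) + 18)*(-128) = ((-32/3*(-3) - 3) + 18)*(-128) = ((32 - 3) + 18)*(-128) = (29 + 18)*(-128) = 47*(-128) = -6016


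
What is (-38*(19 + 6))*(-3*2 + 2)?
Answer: 3800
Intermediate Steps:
(-38*(19 + 6))*(-3*2 + 2) = (-38*25)*(-6 + 2) = -950*(-4) = 3800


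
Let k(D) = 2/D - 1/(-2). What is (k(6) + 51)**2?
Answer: 96721/36 ≈ 2686.7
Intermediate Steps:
k(D) = 1/2 + 2/D (k(D) = 2/D - 1*(-1/2) = 2/D + 1/2 = 1/2 + 2/D)
(k(6) + 51)**2 = ((1/2)*(4 + 6)/6 + 51)**2 = ((1/2)*(1/6)*10 + 51)**2 = (5/6 + 51)**2 = (311/6)**2 = 96721/36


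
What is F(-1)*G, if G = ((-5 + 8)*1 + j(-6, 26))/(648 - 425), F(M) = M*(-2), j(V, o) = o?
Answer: 58/223 ≈ 0.26009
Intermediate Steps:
F(M) = -2*M
G = 29/223 (G = ((-5 + 8)*1 + 26)/(648 - 425) = (3*1 + 26)/223 = (3 + 26)*(1/223) = 29*(1/223) = 29/223 ≈ 0.13004)
F(-1)*G = -2*(-1)*(29/223) = 2*(29/223) = 58/223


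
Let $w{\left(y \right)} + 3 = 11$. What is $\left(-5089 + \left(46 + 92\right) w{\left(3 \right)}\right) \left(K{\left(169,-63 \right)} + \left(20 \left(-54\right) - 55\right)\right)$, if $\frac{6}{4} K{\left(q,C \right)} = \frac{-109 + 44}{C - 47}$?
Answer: $\frac{149206370}{33} \approx 4.5214 \cdot 10^{6}$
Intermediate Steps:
$w{\left(y \right)} = 8$ ($w{\left(y \right)} = -3 + 11 = 8$)
$K{\left(q,C \right)} = - \frac{130}{3 \left(-47 + C\right)}$ ($K{\left(q,C \right)} = \frac{2 \frac{-109 + 44}{C - 47}}{3} = \frac{2 \left(- \frac{65}{-47 + C}\right)}{3} = - \frac{130}{3 \left(-47 + C\right)}$)
$\left(-5089 + \left(46 + 92\right) w{\left(3 \right)}\right) \left(K{\left(169,-63 \right)} + \left(20 \left(-54\right) - 55\right)\right) = \left(-5089 + \left(46 + 92\right) 8\right) \left(- \frac{130}{-141 + 3 \left(-63\right)} + \left(20 \left(-54\right) - 55\right)\right) = \left(-5089 + 138 \cdot 8\right) \left(- \frac{130}{-141 - 189} - 1135\right) = \left(-5089 + 1104\right) \left(- \frac{130}{-330} - 1135\right) = - 3985 \left(\left(-130\right) \left(- \frac{1}{330}\right) - 1135\right) = - 3985 \left(\frac{13}{33} - 1135\right) = \left(-3985\right) \left(- \frac{37442}{33}\right) = \frac{149206370}{33}$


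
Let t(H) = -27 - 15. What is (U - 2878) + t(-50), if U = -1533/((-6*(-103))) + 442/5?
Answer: -2919103/1030 ≈ -2834.1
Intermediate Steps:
t(H) = -42
U = 88497/1030 (U = -1533/618 + 442*(1/5) = -1533*1/618 + 442/5 = -511/206 + 442/5 = 88497/1030 ≈ 85.919)
(U - 2878) + t(-50) = (88497/1030 - 2878) - 42 = -2875843/1030 - 42 = -2919103/1030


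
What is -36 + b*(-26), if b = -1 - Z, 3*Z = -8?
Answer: -238/3 ≈ -79.333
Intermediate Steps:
Z = -8/3 (Z = (⅓)*(-8) = -8/3 ≈ -2.6667)
b = 5/3 (b = -1 - 1*(-8/3) = -1 + 8/3 = 5/3 ≈ 1.6667)
-36 + b*(-26) = -36 + (5/3)*(-26) = -36 - 130/3 = -238/3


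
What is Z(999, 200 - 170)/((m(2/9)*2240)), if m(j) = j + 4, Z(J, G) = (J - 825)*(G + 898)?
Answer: 22707/1330 ≈ 17.073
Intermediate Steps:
Z(J, G) = (-825 + J)*(898 + G)
m(j) = 4 + j
Z(999, 200 - 170)/((m(2/9)*2240)) = (-740850 - 825*(200 - 170) + 898*999 + (200 - 170)*999)/(((4 + 2/9)*2240)) = (-740850 - 825*30 + 897102 + 30*999)/(((4 + 2*(⅑))*2240)) = (-740850 - 24750 + 897102 + 29970)/(((4 + 2/9)*2240)) = 161472/(((38/9)*2240)) = 161472/(85120/9) = 161472*(9/85120) = 22707/1330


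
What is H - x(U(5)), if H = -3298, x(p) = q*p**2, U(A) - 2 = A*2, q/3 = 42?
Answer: -21442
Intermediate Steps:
q = 126 (q = 3*42 = 126)
U(A) = 2 + 2*A (U(A) = 2 + A*2 = 2 + 2*A)
x(p) = 126*p**2
H - x(U(5)) = -3298 - 126*(2 + 2*5)**2 = -3298 - 126*(2 + 10)**2 = -3298 - 126*12**2 = -3298 - 126*144 = -3298 - 1*18144 = -3298 - 18144 = -21442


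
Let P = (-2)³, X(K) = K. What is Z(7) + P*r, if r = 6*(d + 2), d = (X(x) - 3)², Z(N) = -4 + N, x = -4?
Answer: -2445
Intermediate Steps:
d = 49 (d = (-4 - 3)² = (-7)² = 49)
r = 306 (r = 6*(49 + 2) = 6*51 = 306)
P = -8
Z(7) + P*r = (-4 + 7) - 8*306 = 3 - 2448 = -2445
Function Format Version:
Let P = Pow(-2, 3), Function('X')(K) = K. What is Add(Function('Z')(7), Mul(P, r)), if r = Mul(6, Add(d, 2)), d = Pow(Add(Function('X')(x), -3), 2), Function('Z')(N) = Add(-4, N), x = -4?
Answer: -2445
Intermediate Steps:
d = 49 (d = Pow(Add(-4, -3), 2) = Pow(-7, 2) = 49)
r = 306 (r = Mul(6, Add(49, 2)) = Mul(6, 51) = 306)
P = -8
Add(Function('Z')(7), Mul(P, r)) = Add(Add(-4, 7), Mul(-8, 306)) = Add(3, -2448) = -2445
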